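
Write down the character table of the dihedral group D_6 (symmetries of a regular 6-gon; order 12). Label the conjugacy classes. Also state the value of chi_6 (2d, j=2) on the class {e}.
Conjugacy classes: {e} of size 1, {r^3} of size 1, {r^1, r^5} of size 2, {r^2, r^4} of size 2, {s, sr^2, ...} of size 3, {sr, sr^3, ...} of size 3.
Character table:
  irrep \ class              {e} (size 1)  {r^3} (size 1)  {r^1, r^5} (size 2)  {r^2, r^4} (size 2)  {s, sr^2, ...} (size 3)  {sr, sr^3, ...} (size 3)
  chi_1 (triv)               1             1               1                    1                    1                        1                       
  chi_2 (sign: r->1, s->-1)  1             1               1                    1                    -1                       -1                      
  chi_3 (r->-1, s->1)        1             -1              -1                   1                    1                        -1                      
  chi_4 (r->-1, s->-1)       1             -1              -1                   1                    -1                       1                       
  chi_5 (2d, j=1)            2             -2              1                    -1                   0                        0                       
  chi_6 (2d, j=2)            2             2               -1                   -1                   0                        0                       

Spot check: chi_6 (2d, j=2) on {e} = 2.

Explanation: D_6 has order 2*6 = 12 with 6 conjugacy classes, hence 6 irreducibles. Sum of squared dims 1 + 1 + 1 + 1 + 4 + 4 = 12 = |G|. Linear characters come from the abelianisation; the 2-dimensional irreps have character r^k -> 2*cos(2*pi*j*k/6), reflections -> 0.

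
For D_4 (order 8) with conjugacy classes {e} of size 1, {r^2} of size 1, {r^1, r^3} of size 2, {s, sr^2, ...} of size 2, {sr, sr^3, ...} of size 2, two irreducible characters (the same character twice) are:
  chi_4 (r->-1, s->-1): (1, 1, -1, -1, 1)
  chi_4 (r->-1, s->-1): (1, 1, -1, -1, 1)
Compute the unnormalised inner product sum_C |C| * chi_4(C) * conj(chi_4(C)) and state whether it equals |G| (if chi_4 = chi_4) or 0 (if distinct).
Sum = 8 = |G| = 8; so <chi_4, chi_4> = 1 (norm-1 confirms irreducibility).

Reasoning: Compute term by term over conjugacy classes (|C| * chi_4(C) * conj(chi_4(C))):
  1*(1)*conj(1) + 1*(1)*conj(1) + 2*(-1)*conj(-1) + 2*(-1)*conj(-1) + 2*(1)*conj(1)
  = (1) + (1) + (2) + (2) + (2)
  = 8.
Dividing by |G| = 8 gives 8/8 = 1, matching the row-orthogonality relation <chi_4, chi_4> = [chi_4 = chi_4].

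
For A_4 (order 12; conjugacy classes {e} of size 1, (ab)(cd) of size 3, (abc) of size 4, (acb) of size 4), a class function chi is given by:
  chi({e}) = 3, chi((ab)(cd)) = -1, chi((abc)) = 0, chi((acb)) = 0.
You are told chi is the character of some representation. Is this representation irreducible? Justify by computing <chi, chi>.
Irreducible: <chi, chi> = 1.

Justification: <chi, chi> = (1/|G|) sum_C |C| * |chi(C)|^2 = (1/12)[1*|3|^2 + 3*|-1|^2 + 4*|0|^2 + 4*|0|^2]
  = (1/12)[(9) + (3) + (0) + (0)] = 12/12 = 1.
(Exp terms are combined using exp(i*s)*conj(exp(i*t)) = exp(i*(s-t)), and sums of them are collapsed using the identity that for every m > 1 the m distinct m-th roots of unity sum to 0, e.g. 1 + exp(2*I*pi/3) + exp(-2*I*pi/3) = 0.)
A character is irreducible iff <chi, chi> = 1, so this representation is irreducible.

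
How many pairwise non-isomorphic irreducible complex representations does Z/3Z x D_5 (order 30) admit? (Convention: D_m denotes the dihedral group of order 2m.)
12

Details: The number of irreducible complex representations of a finite group equals its number of conjugacy classes. For a direct product, #classes(G x H) = #classes(G) * #classes(H). Z/3Z has 3 classes (abelian), D_5 has 4 classes, so 3 * 4 = 12, so Z/3Z x D_5 (order 30) has exactly 12 irreducible complex representations.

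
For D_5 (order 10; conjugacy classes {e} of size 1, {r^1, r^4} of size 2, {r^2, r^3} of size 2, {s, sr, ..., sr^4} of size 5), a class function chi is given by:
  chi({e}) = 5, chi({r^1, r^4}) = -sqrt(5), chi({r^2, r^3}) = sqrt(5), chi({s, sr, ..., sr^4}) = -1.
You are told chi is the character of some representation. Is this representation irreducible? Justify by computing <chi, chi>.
Not irreducible (reducible): <chi, chi> = 5 > 1.

Justification: <chi, chi> = (1/|G|) sum_C |C| * |chi(C)|^2 = (1/10)[1*|5|^2 + 2*|-sqrt(5)|^2 + 2*|sqrt(5)|^2 + 5*|-1|^2]
  = (1/10)[(25) + (10) + (10) + (5)] = 50/10 = 5.
A character is irreducible iff <chi, chi> = 1, so this representation is reducible.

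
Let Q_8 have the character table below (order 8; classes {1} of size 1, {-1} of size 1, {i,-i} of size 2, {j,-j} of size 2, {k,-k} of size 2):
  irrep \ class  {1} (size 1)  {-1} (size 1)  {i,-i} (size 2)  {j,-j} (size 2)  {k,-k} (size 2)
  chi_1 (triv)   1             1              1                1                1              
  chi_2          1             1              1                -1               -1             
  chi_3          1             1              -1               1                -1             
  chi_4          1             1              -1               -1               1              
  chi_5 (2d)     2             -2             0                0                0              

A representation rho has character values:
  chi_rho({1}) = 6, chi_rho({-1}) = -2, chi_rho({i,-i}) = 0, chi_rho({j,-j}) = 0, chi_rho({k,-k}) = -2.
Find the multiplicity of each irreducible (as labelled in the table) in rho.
Multiplicities: chi_1: 0, chi_2: 1, chi_3: 1, chi_4: 0, chi_5: 2.

Reasoning: Use <chi_rho, chi> = (1/|G|) sum_C |C| * chi_rho(C) * conj(chi(C)) with |G| = 8 for each irreducible chi in the table:
  <chi_rho, chi_1> = (1/8)[1*(6)*conj(1) + 1*(-2)*conj(1) + 2*(0)*conj(1) + 2*(0)*conj(1) + 2*(-2)*conj(1)]
      = (1/8)[(6) + (-2) + (0) + (0) + (-4)] = 0/8 = 0
  <chi_rho, chi_2> = (1/8)[1*(6)*conj(1) + 1*(-2)*conj(1) + 2*(0)*conj(1) + 2*(0)*conj(-1) + 2*(-2)*conj(-1)]
      = (1/8)[(6) + (-2) + (0) + (0) + (4)] = 8/8 = 1
  <chi_rho, chi_3> = (1/8)[1*(6)*conj(1) + 1*(-2)*conj(1) + 2*(0)*conj(-1) + 2*(0)*conj(1) + 2*(-2)*conj(-1)]
      = (1/8)[(6) + (-2) + (0) + (0) + (4)] = 8/8 = 1
  <chi_rho, chi_4> = (1/8)[1*(6)*conj(1) + 1*(-2)*conj(1) + 2*(0)*conj(-1) + 2*(0)*conj(-1) + 2*(-2)*conj(1)]
      = (1/8)[(6) + (-2) + (0) + (0) + (-4)] = 0/8 = 0
  <chi_rho, chi_5> = (1/8)[1*(6)*conj(2) + 1*(-2)*conj(-2) + 2*(0)*conj(0) + 2*(0)*conj(0) + 2*(-2)*conj(0)]
      = (1/8)[(12) + (4) + (0) + (0) + (0)] = 16/8 = 2
Dimension check: dim(rho) = sum (mult * dim) = 0*1 + 1*1 + 1*1 + 0*1 + 2*2 = 6 = chi_rho(e) = 6.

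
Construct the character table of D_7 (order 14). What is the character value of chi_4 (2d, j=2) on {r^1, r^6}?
Conjugacy classes: {e} of size 1, {r^1, r^6} of size 2, {r^2, r^5} of size 2, {r^3, r^4} of size 2, {s, sr, ..., sr^6} of size 7.
Character table:
  irrep \ class              {e} (size 1)  {r^1, r^6} (size 2)  {r^2, r^5} (size 2)  {r^3, r^4} (size 2)  {s, sr, ..., sr^6} (size 7)
  chi_1 (triv)               1             1                    1                    1                    1                          
  chi_2 (sign: r->1, s->-1)  1             1                    1                    1                    -1                         
  chi_3 (2d, j=1)            2             2*cos(2*pi/7)        -2*cos(3*pi/7)       -2*cos(pi/7)         0                          
  chi_4 (2d, j=2)            2             -2*cos(3*pi/7)       -2*cos(pi/7)         2*cos(2*pi/7)        0                          
  chi_5 (2d, j=3)            2             -2*cos(pi/7)         2*cos(2*pi/7)        -2*cos(3*pi/7)       0                          

Spot check: chi_4 (2d, j=2) on {r^1, r^6} = -2*cos(3*pi/7).

Reasoning: D_7 has order 2*7 = 14 with 5 conjugacy classes, hence 5 irreducibles. Sum of squared dims 1 + 1 + 4 + 4 + 4 = 14 = |G|. Linear characters come from the abelianisation; the 2-dimensional irreps have character r^k -> 2*cos(2*pi*j*k/7), reflections -> 0.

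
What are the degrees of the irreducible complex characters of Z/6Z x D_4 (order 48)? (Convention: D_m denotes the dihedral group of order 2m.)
Dimensions: 1, 1, 1, 1, 1, 1, 1, 1, 1, 1, 1, 1, 1, 1, 1, 1, 1, 1, 1, 1, 1, 1, 1, 1, 2, 2, 2, 2, 2, 2

Explanation: There are 30 irreducibles (= number of conjugacy classes). Their dimensions d_i satisfy sum d_i^2 = |G| = 48: 1 + 1 + 1 + 1 + 1 + 1 + 1 + 1 + 1 + 1 + 1 + 1 + 1 + 1 + 1 + 1 + 1 + 1 + 1 + 1 + 1 + 1 + 1 + 1 + 4 + 4 + 4 + 4 + 4 + 4 = 48. (For the product with Z/6Z: each of the 6 1-dim characters of Z/6Z tensors with each irrep of D_4, giving 6 copies of each D_4-dimension.)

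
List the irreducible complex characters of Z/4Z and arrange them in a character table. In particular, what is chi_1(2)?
Character table of Z/4Z (irreps indexed chi_0,...,chi_3 with chi_k(m) = zeta_4^(k*m), zeta_4 = exp(2*pi*i/4)):
  irrep \ class  {0} (size 1)  {1} (size 1)  {2} (size 1)  {3} (size 1)
  chi_0          1             1             1             1           
  chi_1          1             I             -1            -I          
  chi_2          1             -1            1             -1          
  chi_3          1             -I            -1            I           

Spot check: chi_1(2) = zeta_4^(1*2) = zeta_4^2 = -1.

Justification: Z/4Z is abelian, so all 4 irreducible complex representations are 1-dimensional. They are given by chi_k(m) = zeta_4^(k*m) for k = 0,...,3. Row orthogonality: sum_m chi_k(m) conj(chi_l(m)) = 4 * [k = l].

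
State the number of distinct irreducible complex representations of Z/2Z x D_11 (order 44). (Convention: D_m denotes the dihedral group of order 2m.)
14

Solution. The number of irreducible complex representations of a finite group equals its number of conjugacy classes. For a direct product, #classes(G x H) = #classes(G) * #classes(H). Z/2Z has 2 classes (abelian), D_11 has 7 classes, so 2 * 7 = 14, so Z/2Z x D_11 (order 44) has exactly 14 irreducible complex representations.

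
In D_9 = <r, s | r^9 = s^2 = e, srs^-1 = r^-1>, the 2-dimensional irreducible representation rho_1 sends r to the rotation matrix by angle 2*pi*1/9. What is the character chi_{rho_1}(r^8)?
chi_{rho_1}(r^8) = 2*cos(2*pi*1*8/9) = 2*cos(2*pi/9)

Solution. rho_1(r^8) is rotation by angle 2*pi*1*8/9, whose trace is 2*cos(2*pi*1*8/9) = 2*cos(2*pi/9).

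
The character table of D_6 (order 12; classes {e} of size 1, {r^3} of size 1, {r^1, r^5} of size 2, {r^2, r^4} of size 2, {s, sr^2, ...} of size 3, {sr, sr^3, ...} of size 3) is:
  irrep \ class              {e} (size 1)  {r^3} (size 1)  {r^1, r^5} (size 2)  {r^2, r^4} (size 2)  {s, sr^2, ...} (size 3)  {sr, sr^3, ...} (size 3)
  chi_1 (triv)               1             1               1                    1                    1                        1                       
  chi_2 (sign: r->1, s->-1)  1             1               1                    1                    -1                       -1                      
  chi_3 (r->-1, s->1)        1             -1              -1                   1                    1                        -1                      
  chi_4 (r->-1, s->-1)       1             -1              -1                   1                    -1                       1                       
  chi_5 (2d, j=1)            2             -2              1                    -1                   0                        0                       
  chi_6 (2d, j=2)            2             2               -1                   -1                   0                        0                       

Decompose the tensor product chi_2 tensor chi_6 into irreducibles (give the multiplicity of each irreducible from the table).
chi_2 tensor chi_6 = chi_6 (all other irreducibles have multiplicity 0).

Working: The character of a tensor product is the pointwise product (chi_2 * chi_6)(C) = chi_2(C) * chi_6(C):
  {e}: (1)*(2), {r^3}: (1)*(2), {r^1, r^5}: (1)*(-1), {r^2, r^4}: (1)*(-1), {s, sr^2, ...}: (-1)*(0), {sr, sr^3, ...}: (-1)*(0)
so (chi_2 * chi_6) takes values
  {e} -> 2, {r^3} -> 2, {r^1, r^5} -> -1, {r^2, r^4} -> -1, {s, sr^2, ...} -> 0, {sr, sr^3, ...} -> 0.
Now take the inner product of this character with each irreducible chi from the table, <chi_2*chi_6, chi> = (1/12) sum_C |C| (chi_2*chi_6)(C) conj(chi(C)):
  <chi_2*chi_6, chi_1> = (1/12)[1*(2)*conj(1) + 1*(2)*conj(1) + 2*(-1)*conj(1) + 2*(-1)*conj(1) + 3*(0)*conj(1) + 3*(0)*conj(1)]
      = (1/12)[(2) + (2) + (-2) + (-2) + (0) + (0)] = 0/12 = 0
  <chi_2*chi_6, chi_2> = (1/12)[1*(2)*conj(1) + 1*(2)*conj(1) + 2*(-1)*conj(1) + 2*(-1)*conj(1) + 3*(0)*conj(-1) + 3*(0)*conj(-1)]
      = (1/12)[(2) + (2) + (-2) + (-2) + (0) + (0)] = 0/12 = 0
  <chi_2*chi_6, chi_3> = (1/12)[1*(2)*conj(1) + 1*(2)*conj(-1) + 2*(-1)*conj(-1) + 2*(-1)*conj(1) + 3*(0)*conj(1) + 3*(0)*conj(-1)]
      = (1/12)[(2) + (-2) + (2) + (-2) + (0) + (0)] = 0/12 = 0
  <chi_2*chi_6, chi_4> = (1/12)[1*(2)*conj(1) + 1*(2)*conj(-1) + 2*(-1)*conj(-1) + 2*(-1)*conj(1) + 3*(0)*conj(-1) + 3*(0)*conj(1)]
      = (1/12)[(2) + (-2) + (2) + (-2) + (0) + (0)] = 0/12 = 0
  <chi_2*chi_6, chi_5> = (1/12)[1*(2)*conj(2) + 1*(2)*conj(-2) + 2*(-1)*conj(1) + 2*(-1)*conj(-1) + 3*(0)*conj(0) + 3*(0)*conj(0)]
      = (1/12)[(4) + (-4) + (-2) + (2) + (0) + (0)] = 0/12 = 0
  <chi_2*chi_6, chi_6> = (1/12)[1*(2)*conj(2) + 1*(2)*conj(2) + 2*(-1)*conj(-1) + 2*(-1)*conj(-1) + 3*(0)*conj(0) + 3*(0)*conj(0)]
      = (1/12)[(4) + (4) + (2) + (2) + (0) + (0)] = 12/12 = 1
Hence the multiplicities are chi_6: 1. Dimension check: dim(chi_2)*dim(chi_6) = 1*2 = 2 and sum (mult * dim) = 1*2 = 2.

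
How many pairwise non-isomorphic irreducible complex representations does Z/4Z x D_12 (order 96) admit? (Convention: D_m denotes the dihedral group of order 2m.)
36

Proof sketch: The number of irreducible complex representations of a finite group equals its number of conjugacy classes. For a direct product, #classes(G x H) = #classes(G) * #classes(H). Z/4Z has 4 classes (abelian), D_12 has 9 classes, so 4 * 9 = 36, so Z/4Z x D_12 (order 96) has exactly 36 irreducible complex representations.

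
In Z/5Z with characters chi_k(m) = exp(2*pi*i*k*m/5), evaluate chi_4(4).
chi_4(4) = zeta_5^16 = exp(2*I*pi/5)

Solution. chi_4(4) = zeta_5^(4*4) = zeta_5^16. Since zeta_5^5 = 1, this equals zeta_5^1 = exp(2*pi*i*1/5) = exp(2*I*pi/5).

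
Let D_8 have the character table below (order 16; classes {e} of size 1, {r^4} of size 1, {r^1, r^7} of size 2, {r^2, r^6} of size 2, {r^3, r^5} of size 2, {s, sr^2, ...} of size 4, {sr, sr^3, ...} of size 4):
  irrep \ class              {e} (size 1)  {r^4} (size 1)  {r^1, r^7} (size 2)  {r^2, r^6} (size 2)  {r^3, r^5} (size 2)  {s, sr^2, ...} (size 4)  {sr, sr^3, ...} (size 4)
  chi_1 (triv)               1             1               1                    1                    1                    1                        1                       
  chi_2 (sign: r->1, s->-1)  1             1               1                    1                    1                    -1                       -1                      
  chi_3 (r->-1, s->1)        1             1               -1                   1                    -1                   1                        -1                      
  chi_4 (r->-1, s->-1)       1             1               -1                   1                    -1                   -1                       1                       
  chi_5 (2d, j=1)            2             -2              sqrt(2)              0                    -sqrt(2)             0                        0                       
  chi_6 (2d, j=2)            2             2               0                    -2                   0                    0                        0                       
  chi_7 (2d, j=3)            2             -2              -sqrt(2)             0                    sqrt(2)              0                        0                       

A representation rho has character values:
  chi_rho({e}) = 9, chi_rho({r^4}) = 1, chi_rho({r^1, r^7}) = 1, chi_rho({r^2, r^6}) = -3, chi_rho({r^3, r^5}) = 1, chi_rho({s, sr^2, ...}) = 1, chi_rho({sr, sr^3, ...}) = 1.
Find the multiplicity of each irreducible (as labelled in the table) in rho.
Multiplicities: chi_1: 1, chi_2: 0, chi_3: 0, chi_4: 0, chi_5: 1, chi_6: 2, chi_7: 1.

Explanation: Use <chi_rho, chi> = (1/|G|) sum_C |C| * chi_rho(C) * conj(chi(C)) with |G| = 16 for each irreducible chi in the table:
  <chi_rho, chi_1> = (1/16)[1*(9)*conj(1) + 1*(1)*conj(1) + 2*(1)*conj(1) + 2*(-3)*conj(1) + 2*(1)*conj(1) + 4*(1)*conj(1) + 4*(1)*conj(1)]
      = (1/16)[(9) + (1) + (2) + (-6) + (2) + (4) + (4)] = 16/16 = 1
  <chi_rho, chi_2> = (1/16)[1*(9)*conj(1) + 1*(1)*conj(1) + 2*(1)*conj(1) + 2*(-3)*conj(1) + 2*(1)*conj(1) + 4*(1)*conj(-1) + 4*(1)*conj(-1)]
      = (1/16)[(9) + (1) + (2) + (-6) + (2) + (-4) + (-4)] = 0/16 = 0
  <chi_rho, chi_3> = (1/16)[1*(9)*conj(1) + 1*(1)*conj(1) + 2*(1)*conj(-1) + 2*(-3)*conj(1) + 2*(1)*conj(-1) + 4*(1)*conj(1) + 4*(1)*conj(-1)]
      = (1/16)[(9) + (1) + (-2) + (-6) + (-2) + (4) + (-4)] = 0/16 = 0
  <chi_rho, chi_4> = (1/16)[1*(9)*conj(1) + 1*(1)*conj(1) + 2*(1)*conj(-1) + 2*(-3)*conj(1) + 2*(1)*conj(-1) + 4*(1)*conj(-1) + 4*(1)*conj(1)]
      = (1/16)[(9) + (1) + (-2) + (-6) + (-2) + (-4) + (4)] = 0/16 = 0
  <chi_rho, chi_5> = (1/16)[1*(9)*conj(2) + 1*(1)*conj(-2) + 2*(1)*conj(sqrt(2)) + 2*(-3)*conj(0) + 2*(1)*conj(-sqrt(2)) + 4*(1)*conj(0) + 4*(1)*conj(0)]
      = (1/16)[(18) + (-2) + (2*sqrt(2)) + (0) + (-2*sqrt(2)) + (0) + (0)] = 16/16 = 1
  <chi_rho, chi_6> = (1/16)[1*(9)*conj(2) + 1*(1)*conj(2) + 2*(1)*conj(0) + 2*(-3)*conj(-2) + 2*(1)*conj(0) + 4*(1)*conj(0) + 4*(1)*conj(0)]
      = (1/16)[(18) + (2) + (0) + (12) + (0) + (0) + (0)] = 32/16 = 2
  <chi_rho, chi_7> = (1/16)[1*(9)*conj(2) + 1*(1)*conj(-2) + 2*(1)*conj(-sqrt(2)) + 2*(-3)*conj(0) + 2*(1)*conj(sqrt(2)) + 4*(1)*conj(0) + 4*(1)*conj(0)]
      = (1/16)[(18) + (-2) + (-2*sqrt(2)) + (0) + (2*sqrt(2)) + (0) + (0)] = 16/16 = 1
Dimension check: dim(rho) = sum (mult * dim) = 1*1 + 0*1 + 0*1 + 0*1 + 1*2 + 2*2 + 1*2 = 9 = chi_rho(e) = 9.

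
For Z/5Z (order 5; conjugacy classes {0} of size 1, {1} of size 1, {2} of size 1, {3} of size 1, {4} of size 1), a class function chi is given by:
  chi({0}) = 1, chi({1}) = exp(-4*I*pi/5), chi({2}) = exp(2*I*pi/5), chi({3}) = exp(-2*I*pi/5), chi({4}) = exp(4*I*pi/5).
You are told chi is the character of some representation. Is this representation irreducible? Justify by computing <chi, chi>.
Irreducible: <chi, chi> = 1.

Working: <chi, chi> = (1/|G|) sum_C |C| * |chi(C)|^2 = (1/5)[1*|1|^2 + 1*|exp(-4*I*pi/5)|^2 + 1*|exp(2*I*pi/5)|^2 + 1*|exp(-2*I*pi/5)|^2 + 1*|exp(4*I*pi/5)|^2]
  = (1/5)[(1) + (1) + (1) + (1) + (1)] = 5/5 = 1.
(Exp terms are combined using exp(i*s)*conj(exp(i*t)) = exp(i*(s-t)), and sums of them are collapsed using the identity that for every m > 1 the m distinct m-th roots of unity sum to 0, e.g. 1 + exp(2*I*pi/3) + exp(-2*I*pi/3) = 0.)
A character is irreducible iff <chi, chi> = 1, so this representation is irreducible.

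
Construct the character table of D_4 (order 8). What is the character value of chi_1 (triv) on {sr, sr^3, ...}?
Conjugacy classes: {e} of size 1, {r^2} of size 1, {r^1, r^3} of size 2, {s, sr^2, ...} of size 2, {sr, sr^3, ...} of size 2.
Character table:
  irrep \ class              {e} (size 1)  {r^2} (size 1)  {r^1, r^3} (size 2)  {s, sr^2, ...} (size 2)  {sr, sr^3, ...} (size 2)
  chi_1 (triv)               1             1               1                    1                        1                       
  chi_2 (sign: r->1, s->-1)  1             1               1                    -1                       -1                      
  chi_3 (r->-1, s->1)        1             1               -1                   1                        -1                      
  chi_4 (r->-1, s->-1)       1             1               -1                   -1                       1                       
  chi_5 (2d, j=1)            2             -2              0                    0                        0                       

Spot check: chi_1 (triv) on {sr, sr^3, ...} = 1.

Proof sketch: D_4 has order 2*4 = 8 with 5 conjugacy classes, hence 5 irreducibles. Sum of squared dims 1 + 1 + 1 + 1 + 4 = 8 = |G|. Linear characters come from the abelianisation; the 2-dimensional irreps have character r^k -> 2*cos(2*pi*j*k/4), reflections -> 0.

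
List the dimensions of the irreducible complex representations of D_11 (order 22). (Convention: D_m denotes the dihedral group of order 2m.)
Dimensions: 1, 1, 2, 2, 2, 2, 2

Details: There are 7 irreducibles (= number of conjugacy classes). Their dimensions d_i satisfy sum d_i^2 = |G| = 22: 1 + 1 + 4 + 4 + 4 + 4 + 4 = 22.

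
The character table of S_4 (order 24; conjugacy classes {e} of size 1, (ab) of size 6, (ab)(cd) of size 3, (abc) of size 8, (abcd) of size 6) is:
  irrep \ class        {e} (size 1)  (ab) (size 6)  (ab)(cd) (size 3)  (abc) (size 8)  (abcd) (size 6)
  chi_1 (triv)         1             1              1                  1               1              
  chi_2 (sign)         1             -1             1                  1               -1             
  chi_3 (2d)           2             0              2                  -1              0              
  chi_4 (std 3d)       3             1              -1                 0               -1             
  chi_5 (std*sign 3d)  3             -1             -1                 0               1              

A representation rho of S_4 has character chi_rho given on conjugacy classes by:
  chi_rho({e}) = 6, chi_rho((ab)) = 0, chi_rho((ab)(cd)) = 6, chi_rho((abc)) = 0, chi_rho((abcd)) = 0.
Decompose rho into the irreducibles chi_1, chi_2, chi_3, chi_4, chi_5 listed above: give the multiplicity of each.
Multiplicities: chi_1: 1, chi_2: 1, chi_3: 2, chi_4: 0, chi_5: 0.

Explanation: Use <chi_rho, chi> = (1/|G|) sum_C |C| * chi_rho(C) * conj(chi(C)) with |G| = 24 for each irreducible chi in the table:
  <chi_rho, chi_1> = (1/24)[1*(6)*conj(1) + 6*(0)*conj(1) + 3*(6)*conj(1) + 8*(0)*conj(1) + 6*(0)*conj(1)]
      = (1/24)[(6) + (0) + (18) + (0) + (0)] = 24/24 = 1
  <chi_rho, chi_2> = (1/24)[1*(6)*conj(1) + 6*(0)*conj(-1) + 3*(6)*conj(1) + 8*(0)*conj(1) + 6*(0)*conj(-1)]
      = (1/24)[(6) + (0) + (18) + (0) + (0)] = 24/24 = 1
  <chi_rho, chi_3> = (1/24)[1*(6)*conj(2) + 6*(0)*conj(0) + 3*(6)*conj(2) + 8*(0)*conj(-1) + 6*(0)*conj(0)]
      = (1/24)[(12) + (0) + (36) + (0) + (0)] = 48/24 = 2
  <chi_rho, chi_4> = (1/24)[1*(6)*conj(3) + 6*(0)*conj(1) + 3*(6)*conj(-1) + 8*(0)*conj(0) + 6*(0)*conj(-1)]
      = (1/24)[(18) + (0) + (-18) + (0) + (0)] = 0/24 = 0
  <chi_rho, chi_5> = (1/24)[1*(6)*conj(3) + 6*(0)*conj(-1) + 3*(6)*conj(-1) + 8*(0)*conj(0) + 6*(0)*conj(1)]
      = (1/24)[(18) + (0) + (-18) + (0) + (0)] = 0/24 = 0
Dimension check: dim(rho) = sum (mult * dim) = 1*1 + 1*1 + 2*2 + 0*3 + 0*3 = 6 = chi_rho(e) = 6.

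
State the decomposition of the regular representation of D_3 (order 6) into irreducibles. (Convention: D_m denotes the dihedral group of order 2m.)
Each irreducible V_i of dimension d_i appears with multiplicity d_i, i.e. rho_reg = (direct sum over all irreducibles V_i) d_i V_i. The irreducible dimensions for D_3 are 1, 1, 2: 2 irreducibles of dimension 1, each with multiplicity 1; 1 irreducible of dimension 2, with multiplicity 2. Total dimension 2*1*1 + 1*2*2 = 6 = |G|.

General theorem: in the regular representation of a finite group G, each irreducible appears with multiplicity equal to its dimension. Check: dim(rho_reg) = sum d_i^2 = 1 + 1 + 4 = 6 = |G|.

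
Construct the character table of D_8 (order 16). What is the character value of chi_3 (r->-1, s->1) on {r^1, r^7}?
Conjugacy classes: {e} of size 1, {r^4} of size 1, {r^1, r^7} of size 2, {r^2, r^6} of size 2, {r^3, r^5} of size 2, {s, sr^2, ...} of size 4, {sr, sr^3, ...} of size 4.
Character table:
  irrep \ class              {e} (size 1)  {r^4} (size 1)  {r^1, r^7} (size 2)  {r^2, r^6} (size 2)  {r^3, r^5} (size 2)  {s, sr^2, ...} (size 4)  {sr, sr^3, ...} (size 4)
  chi_1 (triv)               1             1               1                    1                    1                    1                        1                       
  chi_2 (sign: r->1, s->-1)  1             1               1                    1                    1                    -1                       -1                      
  chi_3 (r->-1, s->1)        1             1               -1                   1                    -1                   1                        -1                      
  chi_4 (r->-1, s->-1)       1             1               -1                   1                    -1                   -1                       1                       
  chi_5 (2d, j=1)            2             -2              sqrt(2)              0                    -sqrt(2)             0                        0                       
  chi_6 (2d, j=2)            2             2               0                    -2                   0                    0                        0                       
  chi_7 (2d, j=3)            2             -2              -sqrt(2)             0                    sqrt(2)              0                        0                       

Spot check: chi_3 (r->-1, s->1) on {r^1, r^7} = -1.

Details: D_8 has order 2*8 = 16 with 7 conjugacy classes, hence 7 irreducibles. Sum of squared dims 1 + 1 + 1 + 1 + 4 + 4 + 4 = 16 = |G|. Linear characters come from the abelianisation; the 2-dimensional irreps have character r^k -> 2*cos(2*pi*j*k/8), reflections -> 0.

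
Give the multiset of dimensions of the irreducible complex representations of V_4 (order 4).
Dimensions: 1, 1, 1, 1

Justification: There are 4 irreducibles (= number of conjugacy classes). Their dimensions d_i satisfy sum d_i^2 = |G| = 4: 1 + 1 + 1 + 1 = 4.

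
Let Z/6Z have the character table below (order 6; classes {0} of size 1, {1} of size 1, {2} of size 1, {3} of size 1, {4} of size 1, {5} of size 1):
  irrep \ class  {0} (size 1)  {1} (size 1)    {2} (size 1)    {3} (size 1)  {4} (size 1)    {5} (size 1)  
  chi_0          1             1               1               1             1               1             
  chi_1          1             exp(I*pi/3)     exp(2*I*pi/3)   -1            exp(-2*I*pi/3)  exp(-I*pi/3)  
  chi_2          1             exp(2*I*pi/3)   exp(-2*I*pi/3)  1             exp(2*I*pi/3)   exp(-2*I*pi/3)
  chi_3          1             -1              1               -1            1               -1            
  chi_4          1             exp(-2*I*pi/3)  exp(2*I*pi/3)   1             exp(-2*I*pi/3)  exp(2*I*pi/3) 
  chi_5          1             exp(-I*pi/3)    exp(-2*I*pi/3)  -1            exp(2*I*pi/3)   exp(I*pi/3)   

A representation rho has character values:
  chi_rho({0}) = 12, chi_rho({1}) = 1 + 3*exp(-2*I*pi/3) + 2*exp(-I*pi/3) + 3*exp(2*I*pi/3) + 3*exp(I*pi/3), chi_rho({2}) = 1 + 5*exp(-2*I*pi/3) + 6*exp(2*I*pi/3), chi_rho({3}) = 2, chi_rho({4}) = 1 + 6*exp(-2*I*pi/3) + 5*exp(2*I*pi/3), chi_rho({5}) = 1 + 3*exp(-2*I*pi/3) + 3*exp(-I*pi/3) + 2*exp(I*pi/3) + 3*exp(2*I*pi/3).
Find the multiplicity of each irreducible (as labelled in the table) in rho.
Multiplicities: chi_0: 1, chi_1: 3, chi_2: 3, chi_3: 0, chi_4: 3, chi_5: 2.

Reasoning: Use <chi_rho, chi> = (1/|G|) sum_C |C| * chi_rho(C) * conj(chi(C)) with |G| = 6 for each irreducible chi in the table:
  <chi_rho, chi_0> = (1/6)[1*(12)*conj(1) + 1*(1 + 3*exp(-2*I*pi/3) + 2*exp(-I*pi/3) + 3*exp(2*I*pi/3) + 3*exp(I*pi/3))*conj(1) + 1*(1 + 5*exp(-2*I*pi/3) + 6*exp(2*I*pi/3))*conj(1) + 1*(2)*conj(1) + 1*(1 + 6*exp(-2*I*pi/3) + 5*exp(2*I*pi/3))*conj(1) + 1*(1 + 3*exp(-2*I*pi/3) + 3*exp(-I*pi/3) + 2*exp(I*pi/3) + 3*exp(2*I*pi/3))*conj(1)]
      = (1/6)[(12) + (1 + 3*exp(-2*I*pi/3) + 2*exp(-I*pi/3) + 3*exp(2*I*pi/3) + 3*exp(I*pi/3)) + (1 + 5*exp(-2*I*pi/3) + 6*exp(2*I*pi/3)) + (2) + (1 + 6*exp(-2*I*pi/3) + 5*exp(2*I*pi/3)) + (1 + 3*exp(-2*I*pi/3) + 3*exp(-I*pi/3) + 2*exp(I*pi/3) + 3*exp(2*I*pi/3))] = 6/6 = 1
  <chi_rho, chi_1> = (1/6)[1*(12)*conj(1) + 1*(1 + 3*exp(-2*I*pi/3) + 2*exp(-I*pi/3) + 3*exp(2*I*pi/3) + 3*exp(I*pi/3))*conj(exp(I*pi/3)) + 1*(1 + 5*exp(-2*I*pi/3) + 6*exp(2*I*pi/3))*conj(exp(2*I*pi/3)) + 1*(2)*conj(-1) + 1*(1 + 6*exp(-2*I*pi/3) + 5*exp(2*I*pi/3))*conj(exp(-2*I*pi/3)) + 1*(1 + 3*exp(-2*I*pi/3) + 3*exp(-I*pi/3) + 2*exp(I*pi/3) + 3*exp(2*I*pi/3))*conj(exp(-I*pi/3))]
      = (1/6)[(12) + (1) + (6 + exp(-2*I*pi/3) + 5*exp(2*I*pi/3)) + (-2) + (6 + 5*exp(-2*I*pi/3) + exp(2*I*pi/3)) + (1)] = 18/6 = 3
  <chi_rho, chi_2> = (1/6)[1*(12)*conj(1) + 1*(1 + 3*exp(-2*I*pi/3) + 2*exp(-I*pi/3) + 3*exp(2*I*pi/3) + 3*exp(I*pi/3))*conj(exp(2*I*pi/3)) + 1*(1 + 5*exp(-2*I*pi/3) + 6*exp(2*I*pi/3))*conj(exp(-2*I*pi/3)) + 1*(2)*conj(1) + 1*(1 + 6*exp(-2*I*pi/3) + 5*exp(2*I*pi/3))*conj(exp(2*I*pi/3)) + 1*(1 + 3*exp(-2*I*pi/3) + 3*exp(-I*pi/3) + 2*exp(I*pi/3) + 3*exp(2*I*pi/3))*conj(exp(-2*I*pi/3))]
      = (1/6)[(12) + (1 + 3*exp(-I*pi/3) + exp(-2*I*pi/3) + 3*exp(2*I*pi/3)) + (5 + 6*exp(-2*I*pi/3) + exp(2*I*pi/3)) + (2) + (5 + exp(-2*I*pi/3) + 6*exp(2*I*pi/3)) + (1 + 3*exp(-2*I*pi/3) + exp(2*I*pi/3) + 3*exp(I*pi/3))] = 18/6 = 3
  <chi_rho, chi_3> = (1/6)[1*(12)*conj(1) + 1*(1 + 3*exp(-2*I*pi/3) + 2*exp(-I*pi/3) + 3*exp(2*I*pi/3) + 3*exp(I*pi/3))*conj(-1) + 1*(1 + 5*exp(-2*I*pi/3) + 6*exp(2*I*pi/3))*conj(1) + 1*(2)*conj(-1) + 1*(1 + 6*exp(-2*I*pi/3) + 5*exp(2*I*pi/3))*conj(1) + 1*(1 + 3*exp(-2*I*pi/3) + 3*exp(-I*pi/3) + 2*exp(I*pi/3) + 3*exp(2*I*pi/3))*conj(-1)]
      = (1/6)[(12) + (-1 - 3*exp(I*pi/3) - 3*exp(2*I*pi/3) - 2*exp(-I*pi/3) - 3*exp(-2*I*pi/3)) + (1 + 5*exp(-2*I*pi/3) + 6*exp(2*I*pi/3)) + (-2) + (1 + 6*exp(-2*I*pi/3) + 5*exp(2*I*pi/3)) + (-1 - 3*exp(2*I*pi/3) - 2*exp(I*pi/3) - 3*exp(-I*pi/3) - 3*exp(-2*I*pi/3))] = 0/6 = 0
  <chi_rho, chi_4> = (1/6)[1*(12)*conj(1) + 1*(1 + 3*exp(-2*I*pi/3) + 2*exp(-I*pi/3) + 3*exp(2*I*pi/3) + 3*exp(I*pi/3))*conj(exp(-2*I*pi/3)) + 1*(1 + 5*exp(-2*I*pi/3) + 6*exp(2*I*pi/3))*conj(exp(2*I*pi/3)) + 1*(2)*conj(1) + 1*(1 + 6*exp(-2*I*pi/3) + 5*exp(2*I*pi/3))*conj(exp(-2*I*pi/3)) + 1*(1 + 3*exp(-2*I*pi/3) + 3*exp(-I*pi/3) + 2*exp(I*pi/3) + 3*exp(2*I*pi/3))*conj(exp(2*I*pi/3))]
      = (1/6)[(12) + (-1) + (6 + exp(-2*I*pi/3) + 5*exp(2*I*pi/3)) + (2) + (6 + 5*exp(-2*I*pi/3) + exp(2*I*pi/3)) + (-1)] = 18/6 = 3
  <chi_rho, chi_5> = (1/6)[1*(12)*conj(1) + 1*(1 + 3*exp(-2*I*pi/3) + 2*exp(-I*pi/3) + 3*exp(2*I*pi/3) + 3*exp(I*pi/3))*conj(exp(-I*pi/3)) + 1*(1 + 5*exp(-2*I*pi/3) + 6*exp(2*I*pi/3))*conj(exp(-2*I*pi/3)) + 1*(2)*conj(-1) + 1*(1 + 6*exp(-2*I*pi/3) + 5*exp(2*I*pi/3))*conj(exp(2*I*pi/3)) + 1*(1 + 3*exp(-2*I*pi/3) + 3*exp(-I*pi/3) + 2*exp(I*pi/3) + 3*exp(2*I*pi/3))*conj(exp(I*pi/3))]
      = (1/6)[(12) + (-1 + 3*exp(-I*pi/3) + exp(I*pi/3) + 3*exp(2*I*pi/3)) + (5 + 6*exp(-2*I*pi/3) + exp(2*I*pi/3)) + (-2) + (5 + exp(-2*I*pi/3) + 6*exp(2*I*pi/3)) + (-1 + 3*exp(-2*I*pi/3) + exp(-I*pi/3) + 3*exp(I*pi/3))] = 12/6 = 2
(Exp terms are combined using exp(i*s)*conj(exp(i*t)) = exp(i*(s-t)), and sums of them are collapsed using the identity that for every m > 1 the m distinct m-th roots of unity sum to 0, e.g. 1 + exp(2*I*pi/3) + exp(-2*I*pi/3) = 0.)
Dimension check: dim(rho) = sum (mult * dim) = 1*1 + 3*1 + 3*1 + 0*1 + 3*1 + 2*1 = 12 = chi_rho(e) = 12.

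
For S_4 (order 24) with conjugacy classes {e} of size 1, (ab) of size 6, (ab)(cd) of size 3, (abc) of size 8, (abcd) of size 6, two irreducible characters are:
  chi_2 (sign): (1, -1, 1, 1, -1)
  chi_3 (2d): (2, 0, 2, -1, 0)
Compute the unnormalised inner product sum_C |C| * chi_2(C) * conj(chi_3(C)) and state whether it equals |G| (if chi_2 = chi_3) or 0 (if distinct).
Sum = 0; so <chi_2, chi_3> = 0 (distinct irreducibles are orthogonal).

Proof sketch: Compute term by term over conjugacy classes (|C| * chi_2(C) * conj(chi_3(C))):
  1*(1)*conj(2) + 6*(-1)*conj(0) + 3*(1)*conj(2) + 8*(1)*conj(-1) + 6*(-1)*conj(0)
  = (2) + (0) + (6) + (-8) + (0)
  = 0.
Dividing by |G| = 24 gives 0/24 = 0, matching the row-orthogonality relation <chi_2, chi_3> = [chi_2 = chi_3].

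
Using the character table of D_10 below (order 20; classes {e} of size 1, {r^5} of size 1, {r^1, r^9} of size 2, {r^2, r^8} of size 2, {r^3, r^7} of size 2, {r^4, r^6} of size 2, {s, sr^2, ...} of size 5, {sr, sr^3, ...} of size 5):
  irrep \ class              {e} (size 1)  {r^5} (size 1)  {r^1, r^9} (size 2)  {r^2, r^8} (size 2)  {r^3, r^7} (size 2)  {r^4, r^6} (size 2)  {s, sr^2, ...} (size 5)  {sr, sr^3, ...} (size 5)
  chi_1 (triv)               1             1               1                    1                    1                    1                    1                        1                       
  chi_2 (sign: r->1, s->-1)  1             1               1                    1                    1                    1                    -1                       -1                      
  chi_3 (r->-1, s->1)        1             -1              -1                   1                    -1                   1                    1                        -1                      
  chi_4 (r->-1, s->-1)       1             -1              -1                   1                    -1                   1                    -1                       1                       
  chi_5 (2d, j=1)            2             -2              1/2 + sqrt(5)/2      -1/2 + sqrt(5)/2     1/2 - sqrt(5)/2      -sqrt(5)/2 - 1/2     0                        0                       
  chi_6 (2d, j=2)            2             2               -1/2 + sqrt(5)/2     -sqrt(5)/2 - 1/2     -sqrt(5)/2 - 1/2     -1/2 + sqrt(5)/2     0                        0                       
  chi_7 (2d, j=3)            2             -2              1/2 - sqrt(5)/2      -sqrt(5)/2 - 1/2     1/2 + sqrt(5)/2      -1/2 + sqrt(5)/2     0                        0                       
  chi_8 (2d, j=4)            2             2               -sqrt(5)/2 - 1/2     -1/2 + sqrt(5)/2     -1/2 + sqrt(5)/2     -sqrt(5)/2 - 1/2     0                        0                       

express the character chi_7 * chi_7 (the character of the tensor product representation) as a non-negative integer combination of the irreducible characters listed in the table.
chi_7 tensor chi_7 = chi_1 + chi_2 + chi_8 (all other irreducibles have multiplicity 0).

Working: The character of a tensor product is the pointwise product (chi_7 * chi_7)(C) = chi_7(C) * chi_7(C):
  {e}: (2)*(2), {r^5}: (-2)*(-2), {r^1, r^9}: (1/2 - sqrt(5)/2)*(1/2 - sqrt(5)/2), {r^2, r^8}: (-sqrt(5)/2 - 1/2)*(-sqrt(5)/2 - 1/2), {r^3, r^7}: (1/2 + sqrt(5)/2)*(1/2 + sqrt(5)/2), {r^4, r^6}: (-1/2 + sqrt(5)/2)*(-1/2 + sqrt(5)/2), {s, sr^2, ...}: (0)*(0), {sr, sr^3, ...}: (0)*(0)
so (chi_7 * chi_7) takes values
  {e} -> 4, {r^5} -> 4, {r^1, r^9} -> 3/2 - sqrt(5)/2, {r^2, r^8} -> sqrt(5)/2 + 3/2, {r^3, r^7} -> sqrt(5)/2 + 3/2, {r^4, r^6} -> 3/2 - sqrt(5)/2, {s, sr^2, ...} -> 0, {sr, sr^3, ...} -> 0.
Now take the inner product of this character with each irreducible chi from the table, <chi_7*chi_7, chi> = (1/20) sum_C |C| (chi_7*chi_7)(C) conj(chi(C)):
  <chi_7*chi_7, chi_1> = (1/20)[1*(4)*conj(1) + 1*(4)*conj(1) + 2*(3/2 - sqrt(5)/2)*conj(1) + 2*(sqrt(5)/2 + 3/2)*conj(1) + 2*(sqrt(5)/2 + 3/2)*conj(1) + 2*(3/2 - sqrt(5)/2)*conj(1) + 5*(0)*conj(1) + 5*(0)*conj(1)]
      = (1/20)[(4) + (4) + (3 - sqrt(5)) + (sqrt(5) + 3) + (sqrt(5) + 3) + (3 - sqrt(5)) + (0) + (0)] = 20/20 = 1
  <chi_7*chi_7, chi_2> = (1/20)[1*(4)*conj(1) + 1*(4)*conj(1) + 2*(3/2 - sqrt(5)/2)*conj(1) + 2*(sqrt(5)/2 + 3/2)*conj(1) + 2*(sqrt(5)/2 + 3/2)*conj(1) + 2*(3/2 - sqrt(5)/2)*conj(1) + 5*(0)*conj(-1) + 5*(0)*conj(-1)]
      = (1/20)[(4) + (4) + (3 - sqrt(5)) + (sqrt(5) + 3) + (sqrt(5) + 3) + (3 - sqrt(5)) + (0) + (0)] = 20/20 = 1
  <chi_7*chi_7, chi_3> = (1/20)[1*(4)*conj(1) + 1*(4)*conj(-1) + 2*(3/2 - sqrt(5)/2)*conj(-1) + 2*(sqrt(5)/2 + 3/2)*conj(1) + 2*(sqrt(5)/2 + 3/2)*conj(-1) + 2*(3/2 - sqrt(5)/2)*conj(1) + 5*(0)*conj(1) + 5*(0)*conj(-1)]
      = (1/20)[(4) + (-4) + (-3 + sqrt(5)) + (sqrt(5) + 3) + (-3 - sqrt(5)) + (3 - sqrt(5)) + (0) + (0)] = 0/20 = 0
  <chi_7*chi_7, chi_4> = (1/20)[1*(4)*conj(1) + 1*(4)*conj(-1) + 2*(3/2 - sqrt(5)/2)*conj(-1) + 2*(sqrt(5)/2 + 3/2)*conj(1) + 2*(sqrt(5)/2 + 3/2)*conj(-1) + 2*(3/2 - sqrt(5)/2)*conj(1) + 5*(0)*conj(-1) + 5*(0)*conj(1)]
      = (1/20)[(4) + (-4) + (-3 + sqrt(5)) + (sqrt(5) + 3) + (-3 - sqrt(5)) + (3 - sqrt(5)) + (0) + (0)] = 0/20 = 0
  <chi_7*chi_7, chi_5> = (1/20)[1*(4)*conj(2) + 1*(4)*conj(-2) + 2*(3/2 - sqrt(5)/2)*conj(1/2 + sqrt(5)/2) + 2*(sqrt(5)/2 + 3/2)*conj(-1/2 + sqrt(5)/2) + 2*(sqrt(5)/2 + 3/2)*conj(1/2 - sqrt(5)/2) + 2*(3/2 - sqrt(5)/2)*conj(-sqrt(5)/2 - 1/2) + 5*(0)*conj(0) + 5*(0)*conj(0)]
      = (1/20)[(8) + (-8) + (-1 + sqrt(5)) + (1 + sqrt(5)) + (-sqrt(5) - 1) + (1 - sqrt(5)) + (0) + (0)] = 0/20 = 0
  <chi_7*chi_7, chi_6> = (1/20)[1*(4)*conj(2) + 1*(4)*conj(2) + 2*(3/2 - sqrt(5)/2)*conj(-1/2 + sqrt(5)/2) + 2*(sqrt(5)/2 + 3/2)*conj(-sqrt(5)/2 - 1/2) + 2*(sqrt(5)/2 + 3/2)*conj(-sqrt(5)/2 - 1/2) + 2*(3/2 - sqrt(5)/2)*conj(-1/2 + sqrt(5)/2) + 5*(0)*conj(0) + 5*(0)*conj(0)]
      = (1/20)[(8) + (8) + (-4 + 2*sqrt(5)) + (-2*sqrt(5) - 4) + (-2*sqrt(5) - 4) + (-4 + 2*sqrt(5)) + (0) + (0)] = 0/20 = 0
  <chi_7*chi_7, chi_7> = (1/20)[1*(4)*conj(2) + 1*(4)*conj(-2) + 2*(3/2 - sqrt(5)/2)*conj(1/2 - sqrt(5)/2) + 2*(sqrt(5)/2 + 3/2)*conj(-sqrt(5)/2 - 1/2) + 2*(sqrt(5)/2 + 3/2)*conj(1/2 + sqrt(5)/2) + 2*(3/2 - sqrt(5)/2)*conj(-1/2 + sqrt(5)/2) + 5*(0)*conj(0) + 5*(0)*conj(0)]
      = (1/20)[(8) + (-8) + (4 - 2*sqrt(5)) + (-2*sqrt(5) - 4) + (4 + 2*sqrt(5)) + (-4 + 2*sqrt(5)) + (0) + (0)] = 0/20 = 0
  <chi_7*chi_7, chi_8> = (1/20)[1*(4)*conj(2) + 1*(4)*conj(2) + 2*(3/2 - sqrt(5)/2)*conj(-sqrt(5)/2 - 1/2) + 2*(sqrt(5)/2 + 3/2)*conj(-1/2 + sqrt(5)/2) + 2*(sqrt(5)/2 + 3/2)*conj(-1/2 + sqrt(5)/2) + 2*(3/2 - sqrt(5)/2)*conj(-sqrt(5)/2 - 1/2) + 5*(0)*conj(0) + 5*(0)*conj(0)]
      = (1/20)[(8) + (8) + (1 - sqrt(5)) + (1 + sqrt(5)) + (1 + sqrt(5)) + (1 - sqrt(5)) + (0) + (0)] = 20/20 = 1
Hence the multiplicities are chi_1: 1, chi_2: 1, chi_8: 1. Dimension check: dim(chi_7)*dim(chi_7) = 2*2 = 4 and sum (mult * dim) = 1*1 + 1*1 + 1*2 = 4.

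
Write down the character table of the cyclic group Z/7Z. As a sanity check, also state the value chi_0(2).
Character table of Z/7Z (irreps indexed chi_0,...,chi_6 with chi_k(m) = zeta_7^(k*m), zeta_7 = exp(2*pi*i/7)):
  irrep \ class  {0} (size 1)  {1} (size 1)    {2} (size 1)    {3} (size 1)    {4} (size 1)    {5} (size 1)    {6} (size 1)  
  chi_0          1             1               1               1               1               1               1             
  chi_1          1             exp(2*I*pi/7)   exp(4*I*pi/7)   exp(6*I*pi/7)   exp(-6*I*pi/7)  exp(-4*I*pi/7)  exp(-2*I*pi/7)
  chi_2          1             exp(4*I*pi/7)   exp(-6*I*pi/7)  exp(-2*I*pi/7)  exp(2*I*pi/7)   exp(6*I*pi/7)   exp(-4*I*pi/7)
  chi_3          1             exp(6*I*pi/7)   exp(-2*I*pi/7)  exp(4*I*pi/7)   exp(-4*I*pi/7)  exp(2*I*pi/7)   exp(-6*I*pi/7)
  chi_4          1             exp(-6*I*pi/7)  exp(2*I*pi/7)   exp(-4*I*pi/7)  exp(4*I*pi/7)   exp(-2*I*pi/7)  exp(6*I*pi/7) 
  chi_5          1             exp(-4*I*pi/7)  exp(6*I*pi/7)   exp(2*I*pi/7)   exp(-2*I*pi/7)  exp(-6*I*pi/7)  exp(4*I*pi/7) 
  chi_6          1             exp(-2*I*pi/7)  exp(-4*I*pi/7)  exp(-6*I*pi/7)  exp(6*I*pi/7)   exp(4*I*pi/7)   exp(2*I*pi/7) 

Spot check: chi_0(2) = zeta_7^(0*2) = zeta_7^0 = 1.

Justification: Z/7Z is abelian, so all 7 irreducible complex representations are 1-dimensional. They are given by chi_k(m) = zeta_7^(k*m) for k = 0,...,6. Row orthogonality: sum_m chi_k(m) conj(chi_l(m)) = 7 * [k = l].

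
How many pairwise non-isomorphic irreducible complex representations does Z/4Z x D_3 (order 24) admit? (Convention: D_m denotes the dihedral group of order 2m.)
12

Proof sketch: The number of irreducible complex representations of a finite group equals its number of conjugacy classes. For a direct product, #classes(G x H) = #classes(G) * #classes(H). Z/4Z has 4 classes (abelian), D_3 has 3 classes, so 4 * 3 = 12, so Z/4Z x D_3 (order 24) has exactly 12 irreducible complex representations.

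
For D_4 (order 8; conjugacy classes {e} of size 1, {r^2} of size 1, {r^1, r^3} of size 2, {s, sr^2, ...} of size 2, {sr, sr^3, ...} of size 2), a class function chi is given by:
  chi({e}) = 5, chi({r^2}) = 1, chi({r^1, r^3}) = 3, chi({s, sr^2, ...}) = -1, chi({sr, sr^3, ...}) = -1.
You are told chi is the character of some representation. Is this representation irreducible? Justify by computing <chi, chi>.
Not irreducible (reducible): <chi, chi> = 6 > 1.

Proof sketch: <chi, chi> = (1/|G|) sum_C |C| * |chi(C)|^2 = (1/8)[1*|5|^2 + 1*|1|^2 + 2*|3|^2 + 2*|-1|^2 + 2*|-1|^2]
  = (1/8)[(25) + (1) + (18) + (2) + (2)] = 48/8 = 6.
A character is irreducible iff <chi, chi> = 1, so this representation is reducible.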